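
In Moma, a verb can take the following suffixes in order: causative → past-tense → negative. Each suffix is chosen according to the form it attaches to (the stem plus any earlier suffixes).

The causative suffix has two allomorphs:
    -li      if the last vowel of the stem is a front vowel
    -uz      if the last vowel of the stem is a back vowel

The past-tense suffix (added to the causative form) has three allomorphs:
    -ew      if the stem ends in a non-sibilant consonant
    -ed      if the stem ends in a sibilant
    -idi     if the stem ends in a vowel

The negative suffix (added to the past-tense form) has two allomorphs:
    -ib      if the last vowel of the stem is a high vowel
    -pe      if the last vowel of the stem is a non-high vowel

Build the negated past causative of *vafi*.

vafiliidiib

Since the last vowel of *vafi* is /i/ (a front vowel), it takes -li, giving *vafili*.
The final sound of the causative form *vafili* is /i/, which is a vowel, so the past-tense suffix is -idi, giving *vafiliidi*.
The past-tense form *vafiliidi*: last vowel = /i/, a high vowel → -ib → *vafiliidiib*.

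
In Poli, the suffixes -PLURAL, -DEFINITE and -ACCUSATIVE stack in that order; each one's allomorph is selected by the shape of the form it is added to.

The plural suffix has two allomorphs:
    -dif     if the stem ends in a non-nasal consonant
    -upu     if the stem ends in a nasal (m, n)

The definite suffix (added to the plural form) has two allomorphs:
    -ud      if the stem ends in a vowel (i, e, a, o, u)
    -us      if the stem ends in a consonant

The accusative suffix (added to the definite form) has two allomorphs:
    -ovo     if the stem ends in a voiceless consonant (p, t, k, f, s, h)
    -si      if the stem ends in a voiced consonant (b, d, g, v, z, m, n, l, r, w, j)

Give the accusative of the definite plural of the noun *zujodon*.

zujodonupuudsi

*zujodon*: final consonant = /n/, a nasal → -upu → *zujodonupu*.
The plural form *zujodonupu*: final sound = /u/, a vowel → -ud → *zujodonupuud*.
The final consonant of the definite form *zujodonupuud* is /d/, which is voiced, so the accusative suffix is -si, giving *zujodonupuudsi*.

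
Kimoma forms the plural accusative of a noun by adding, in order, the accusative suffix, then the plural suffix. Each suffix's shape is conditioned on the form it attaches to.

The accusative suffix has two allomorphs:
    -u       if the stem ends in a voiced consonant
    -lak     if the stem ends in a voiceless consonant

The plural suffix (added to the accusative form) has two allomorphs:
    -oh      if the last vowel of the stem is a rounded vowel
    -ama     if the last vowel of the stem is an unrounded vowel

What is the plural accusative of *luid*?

The final consonant of *luid* is /d/, which is voiced, so the accusative suffix is -u, giving *luidu*.
The accusative form *luidu*: last vowel = /u/, a rounded vowel → -oh → *luiduoh*.

luiduoh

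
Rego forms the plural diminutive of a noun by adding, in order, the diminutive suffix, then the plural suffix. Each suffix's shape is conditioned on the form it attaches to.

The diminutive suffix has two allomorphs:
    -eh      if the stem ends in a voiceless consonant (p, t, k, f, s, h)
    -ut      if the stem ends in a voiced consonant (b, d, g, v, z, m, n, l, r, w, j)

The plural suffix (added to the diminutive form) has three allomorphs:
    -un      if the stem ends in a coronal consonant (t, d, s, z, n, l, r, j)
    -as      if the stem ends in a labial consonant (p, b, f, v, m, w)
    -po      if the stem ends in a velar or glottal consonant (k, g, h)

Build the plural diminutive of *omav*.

*omav* — final consonant /v/ (voiced) → -ut → *omavut*.
The final consonant of the diminutive form *omavut* is /t/, which is coronal, so the plural suffix is -un, giving *omavutun*.

omavutun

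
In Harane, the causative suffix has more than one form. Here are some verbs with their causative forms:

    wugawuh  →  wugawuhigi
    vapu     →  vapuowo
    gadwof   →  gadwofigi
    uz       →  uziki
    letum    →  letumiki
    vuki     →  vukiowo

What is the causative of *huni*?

huniowo

The pattern is voicing of the final sound: -igi when the stem ends in a voiceless consonant (*wugawuh*, *gadwof*); -iki when the stem ends in a voiced consonant (*uz*, *letum*); -owo when the stem ends in a vowel (*vapu*, *vuki*).
*huni*: final sound = /i/, a vowel → -owo → *huniowo*.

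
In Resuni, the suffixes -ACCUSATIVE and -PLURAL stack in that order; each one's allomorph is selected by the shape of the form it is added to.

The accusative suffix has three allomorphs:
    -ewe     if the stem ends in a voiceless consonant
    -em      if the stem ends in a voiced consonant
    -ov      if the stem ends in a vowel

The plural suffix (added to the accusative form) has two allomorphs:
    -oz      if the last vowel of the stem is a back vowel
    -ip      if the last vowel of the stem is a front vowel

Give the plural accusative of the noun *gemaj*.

gemajemip

*gemaj*: final sound = /j/, a voiced consonant → -em → *gemajem*.
The accusative form *gemajem*: last vowel = /e/, a front vowel → -ip → *gemajemip*.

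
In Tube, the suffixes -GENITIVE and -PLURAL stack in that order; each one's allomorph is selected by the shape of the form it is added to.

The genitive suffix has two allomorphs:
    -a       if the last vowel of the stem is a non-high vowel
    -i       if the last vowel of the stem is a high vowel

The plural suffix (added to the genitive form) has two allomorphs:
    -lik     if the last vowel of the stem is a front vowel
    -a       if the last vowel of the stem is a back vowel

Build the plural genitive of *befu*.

*befu*: last vowel = /u/, a high vowel → -i → *befui*.
The last vowel of the genitive form *befui* is /i/, which is a front vowel, so the plural suffix is -lik, giving *befuilik*.

befuilik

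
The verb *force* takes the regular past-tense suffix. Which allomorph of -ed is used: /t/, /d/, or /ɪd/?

The stem *force* ends in a voiceless consonant other than /t/.
The -ed suffix is realized as /ɪd/ after /t, d/; as /t/ after other voiceless consonants; and as /d/ after other voiced sounds.
So -ed on *force* is pronounced /t/.

/t/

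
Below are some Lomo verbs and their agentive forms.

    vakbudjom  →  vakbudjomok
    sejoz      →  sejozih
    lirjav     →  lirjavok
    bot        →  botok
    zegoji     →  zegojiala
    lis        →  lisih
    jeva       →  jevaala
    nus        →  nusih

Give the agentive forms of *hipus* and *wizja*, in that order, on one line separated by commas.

hipusih, wizjaala

The alternation tracks the final sound of the stem — -ih when the stem ends in a sibilant (*sejoz*, *lis*, *nus*); -ok when the stem ends in a non-sibilant consonant (*vakbudjom*, *lirjav*, *bot*); -ala when the stem ends in a vowel (*zegoji*, *jeva*).
*hipus* — final sound /s/ (a sibilant) → -ih → *hipusih*.
Since the final sound of *wizja* is /a/ (a vowel), it takes -ala, giving *wizjaala*.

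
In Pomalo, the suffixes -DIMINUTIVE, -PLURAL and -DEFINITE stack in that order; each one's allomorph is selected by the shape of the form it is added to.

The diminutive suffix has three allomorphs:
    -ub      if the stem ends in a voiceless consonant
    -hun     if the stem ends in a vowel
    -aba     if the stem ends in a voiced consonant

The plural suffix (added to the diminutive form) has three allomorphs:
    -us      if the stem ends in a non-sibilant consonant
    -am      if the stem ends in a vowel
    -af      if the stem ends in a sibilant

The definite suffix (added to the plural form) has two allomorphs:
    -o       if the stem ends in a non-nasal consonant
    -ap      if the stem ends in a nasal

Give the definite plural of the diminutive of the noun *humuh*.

*humuh*: final sound = /h/, a voiceless consonant → -ub → *humuhub*.
The diminutive form *humuhub* — final sound /b/ (a non-sibilant consonant) → -us → *humuhubus*.
The plural form *humuhubus*: final consonant = /s/, non-nasal → -o → *humuhubuso*.

humuhubuso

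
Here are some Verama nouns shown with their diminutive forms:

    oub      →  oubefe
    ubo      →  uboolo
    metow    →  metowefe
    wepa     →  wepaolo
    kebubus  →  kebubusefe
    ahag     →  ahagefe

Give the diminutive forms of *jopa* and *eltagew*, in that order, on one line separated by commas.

jopaolo, eltagewefe

The pattern is consonant vs. vowel: -efe when the stem ends in a consonant (*oub*, *metow*, *kebubus*, *ahag*); -olo when the stem ends in a vowel (*ubo*, *wepa*).
*jopa*: final sound = /a/, a vowel → -olo → *jopaolo*.
*eltagew*: final sound = /w/, a consonant → -efe → *eltagewefe*.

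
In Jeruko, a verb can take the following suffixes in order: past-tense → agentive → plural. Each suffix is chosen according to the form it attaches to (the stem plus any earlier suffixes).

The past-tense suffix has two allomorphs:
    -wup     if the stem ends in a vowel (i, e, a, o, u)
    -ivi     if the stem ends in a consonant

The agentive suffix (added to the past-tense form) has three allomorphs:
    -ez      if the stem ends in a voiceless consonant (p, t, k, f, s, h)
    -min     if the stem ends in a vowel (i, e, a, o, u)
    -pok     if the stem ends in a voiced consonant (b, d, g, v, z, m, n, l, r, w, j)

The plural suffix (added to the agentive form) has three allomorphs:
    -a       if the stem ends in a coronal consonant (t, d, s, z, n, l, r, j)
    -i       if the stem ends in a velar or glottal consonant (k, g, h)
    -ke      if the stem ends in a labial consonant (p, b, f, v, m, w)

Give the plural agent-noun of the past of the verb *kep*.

kepivimina

*kep* — final sound /p/ (a consonant) → -ivi → *kepivi*.
The past-tense form *kepivi* — final sound /i/ (a vowel) → -min → *kepivimin*.
Since the final consonant of the agentive form *kepivimin* is /n/ (coronal), it takes -a, giving *kepivimina*.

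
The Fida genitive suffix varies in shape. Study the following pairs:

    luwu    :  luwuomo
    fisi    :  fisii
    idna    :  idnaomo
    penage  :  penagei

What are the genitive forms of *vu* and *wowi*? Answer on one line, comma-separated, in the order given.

vuomo, wowii

The pattern is front/back vowel harmony: -i when the last vowel of the stem is a front vowel (*fisi*, *penage*); -omo when the last vowel of the stem is a back vowel (*luwu*, *idna*).
*vu* — last vowel /u/ (a back vowel) → -omo → *vuomo*.
*wowi*: last vowel = /i/, a front vowel → -i → *wowii*.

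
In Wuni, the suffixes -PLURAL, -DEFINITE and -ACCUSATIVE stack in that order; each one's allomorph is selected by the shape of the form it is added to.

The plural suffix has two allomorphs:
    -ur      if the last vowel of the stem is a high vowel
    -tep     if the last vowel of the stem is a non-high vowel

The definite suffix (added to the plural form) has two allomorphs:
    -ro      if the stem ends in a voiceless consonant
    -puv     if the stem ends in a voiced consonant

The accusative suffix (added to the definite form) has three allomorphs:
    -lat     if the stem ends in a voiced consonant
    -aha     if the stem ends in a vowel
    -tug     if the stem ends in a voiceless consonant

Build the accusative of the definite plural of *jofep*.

jofepteproaha

Since the last vowel of *jofep* is /e/ (a non-high vowel), it takes -tep, giving *jofeptep*.
The plural form *jofeptep* — final consonant /p/ (voiceless) → -ro → *jofeptepro*.
The final sound of the definite form *jofeptepro* is /o/, which is a vowel, so the accusative suffix is -aha, giving *jofepteproaha*.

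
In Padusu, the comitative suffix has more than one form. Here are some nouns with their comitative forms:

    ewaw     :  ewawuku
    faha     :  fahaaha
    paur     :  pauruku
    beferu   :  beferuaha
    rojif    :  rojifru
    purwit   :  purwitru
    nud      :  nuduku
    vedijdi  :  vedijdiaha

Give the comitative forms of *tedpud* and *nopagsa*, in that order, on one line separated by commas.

tedpuduku, nopagsaaha

The alternation tracks the final sound of the stem — -ru when the stem ends in a voiceless consonant (*rojif*, *purwit*); -uku when the stem ends in a voiced consonant (*ewaw*, *paur*, *nud*); -aha when the stem ends in a vowel (*faha*, *beferu*, *vedijdi*).
Since the final sound of *tedpud* is /d/ (a voiced consonant), it takes -uku, giving *tedpuduku*.
Since the final sound of *nopagsa* is /a/ (a vowel), it takes -aha, giving *nopagsaaha*.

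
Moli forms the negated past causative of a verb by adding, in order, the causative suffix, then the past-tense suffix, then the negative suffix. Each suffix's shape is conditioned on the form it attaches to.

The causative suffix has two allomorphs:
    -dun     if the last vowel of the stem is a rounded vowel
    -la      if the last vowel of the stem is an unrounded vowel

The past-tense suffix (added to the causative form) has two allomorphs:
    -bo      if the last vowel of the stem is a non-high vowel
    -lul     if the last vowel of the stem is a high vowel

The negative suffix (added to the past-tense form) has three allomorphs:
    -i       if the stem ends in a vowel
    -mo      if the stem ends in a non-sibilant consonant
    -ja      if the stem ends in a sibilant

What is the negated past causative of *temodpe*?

temodpelaboi

*temodpe*: last vowel = /e/, an unrounded vowel → -la → *temodpela*.
Since the last vowel of the causative form *temodpela* is /a/ (a non-high vowel), it takes -bo, giving *temodpelabo*.
Since the final sound of the past-tense form *temodpelabo* is /o/ (a vowel), it takes -i, giving *temodpelaboi*.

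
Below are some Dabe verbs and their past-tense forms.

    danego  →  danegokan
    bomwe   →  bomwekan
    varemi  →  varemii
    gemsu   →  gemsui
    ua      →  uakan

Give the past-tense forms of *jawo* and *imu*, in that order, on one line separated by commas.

jawokan, imui

The alternation tracks the last vowel of the stem — -i when the last vowel of the stem is a high vowel (*varemi*, *gemsu*); -kan when the last vowel of the stem is a non-high vowel (*danego*, *bomwe*, *ua*).
Since the last vowel of *jawo* is /o/ (a non-high vowel), it takes -kan, giving *jawokan*.
*imu*: last vowel = /u/, a high vowel → -i → *imui*.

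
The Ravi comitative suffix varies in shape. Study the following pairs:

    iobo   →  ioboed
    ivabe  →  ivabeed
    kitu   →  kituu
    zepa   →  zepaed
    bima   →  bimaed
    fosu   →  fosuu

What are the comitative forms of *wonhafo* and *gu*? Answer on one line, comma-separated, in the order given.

The alternation tracks the last vowel of the stem — -u when the last vowel of the stem is a high vowel (*kitu*, *fosu*); -ed when the last vowel of the stem is a non-high vowel (*iobo*, *ivabe*, *zepa*, *bima*).
*wonhafo* — last vowel /o/ (a non-high vowel) → -ed → *wonhafoed*.
*gu*: last vowel = /u/, a high vowel → -u → *guu*.

wonhafoed, guu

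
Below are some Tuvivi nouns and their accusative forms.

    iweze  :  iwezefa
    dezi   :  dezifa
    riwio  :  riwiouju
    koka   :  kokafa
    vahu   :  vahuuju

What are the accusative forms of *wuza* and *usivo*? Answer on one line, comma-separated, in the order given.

wuzafa, usivouju

The pattern is rounding harmony: -uju when the last vowel of the stem is a rounded vowel (*riwio*, *vahu*); -fa when the last vowel of the stem is an unrounded vowel (*iweze*, *dezi*, *koka*).
The last vowel of *wuza* is /a/, which is an unrounded vowel, so the suffix is -fa, giving *wuzafa*.
The last vowel of *usivo* is /o/, which is a rounded vowel, so the suffix is -uju, giving *usivouju*.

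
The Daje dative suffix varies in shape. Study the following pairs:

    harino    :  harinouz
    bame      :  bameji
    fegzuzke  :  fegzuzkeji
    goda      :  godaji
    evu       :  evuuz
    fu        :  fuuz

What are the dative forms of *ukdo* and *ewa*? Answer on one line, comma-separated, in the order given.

The suffix is conditioned by the last vowel: -uz when the last vowel of the stem is a rounded vowel (*harino*, *evu*, *fu*); -ji when the last vowel of the stem is an unrounded vowel (*bame*, *fegzuzke*, *goda*).
Since the last vowel of *ukdo* is /o/ (a rounded vowel), it takes -uz, giving *ukdouz*.
Since the last vowel of *ewa* is /a/ (an unrounded vowel), it takes -ji, giving *ewaji*.

ukdouz, ewaji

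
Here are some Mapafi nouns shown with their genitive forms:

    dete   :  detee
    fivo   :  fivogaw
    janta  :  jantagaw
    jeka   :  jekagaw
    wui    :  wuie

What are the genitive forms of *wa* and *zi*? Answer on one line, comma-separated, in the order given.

The pattern is front/back vowel harmony: -e when the last vowel of the stem is a front vowel (*dete*, *wui*); -gaw when the last vowel of the stem is a back vowel (*fivo*, *janta*, *jeka*).
*wa*: last vowel = /a/, a back vowel → -gaw → *wagaw*.
Since the last vowel of *zi* is /i/ (a front vowel), it takes -e, giving *zie*.

wagaw, zie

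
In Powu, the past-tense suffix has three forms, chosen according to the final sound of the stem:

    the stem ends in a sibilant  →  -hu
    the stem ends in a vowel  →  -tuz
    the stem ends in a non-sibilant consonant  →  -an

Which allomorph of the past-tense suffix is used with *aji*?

The final sound of *aji* is /i/, which is a vowel, so the suffix is -tuz.

-tuz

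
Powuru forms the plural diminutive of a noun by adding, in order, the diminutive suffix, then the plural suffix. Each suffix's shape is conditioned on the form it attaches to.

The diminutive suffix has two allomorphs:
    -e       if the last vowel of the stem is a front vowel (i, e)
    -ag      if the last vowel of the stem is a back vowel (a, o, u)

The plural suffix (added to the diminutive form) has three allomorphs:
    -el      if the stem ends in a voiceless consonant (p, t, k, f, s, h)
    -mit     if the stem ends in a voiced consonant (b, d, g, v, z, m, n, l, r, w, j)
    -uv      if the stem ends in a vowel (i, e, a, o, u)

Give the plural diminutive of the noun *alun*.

*alun*: last vowel = /u/, a back vowel → -ag → *alunag*.
The diminutive form *alunag*: final sound = /g/, a voiced consonant → -mit → *alunagmit*.

alunagmit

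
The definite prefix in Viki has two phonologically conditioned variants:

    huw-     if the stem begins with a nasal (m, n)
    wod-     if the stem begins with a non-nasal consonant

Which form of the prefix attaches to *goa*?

wod-

The first consonant of *goa* is /g/, which is non-nasal, so the prefix is wod-.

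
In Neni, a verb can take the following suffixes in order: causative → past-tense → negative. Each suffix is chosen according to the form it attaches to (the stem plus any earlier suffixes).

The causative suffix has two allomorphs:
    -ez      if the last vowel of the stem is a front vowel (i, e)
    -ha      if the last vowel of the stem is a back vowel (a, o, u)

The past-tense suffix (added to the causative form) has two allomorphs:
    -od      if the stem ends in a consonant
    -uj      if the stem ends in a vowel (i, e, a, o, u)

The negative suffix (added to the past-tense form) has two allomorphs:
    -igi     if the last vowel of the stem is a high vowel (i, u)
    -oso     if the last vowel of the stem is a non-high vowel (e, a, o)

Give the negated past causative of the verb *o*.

*o*: last vowel = /o/, a back vowel → -ha → *oha*.
The causative form *oha* — final sound /a/ (a vowel) → -uj → *ohauj*.
Since the last vowel of the past-tense form *ohauj* is /u/ (a high vowel), it takes -igi, giving *ohaujigi*.

ohaujigi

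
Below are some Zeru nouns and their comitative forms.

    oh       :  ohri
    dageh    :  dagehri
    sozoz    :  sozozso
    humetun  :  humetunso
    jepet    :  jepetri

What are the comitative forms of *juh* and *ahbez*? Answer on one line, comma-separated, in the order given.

juhri, ahbezso

The alternation tracks the final consonant of the stem — -ri when the stem ends in a voiceless consonant (*oh*, *dageh*, *jepet*); -so when the stem ends in a voiced consonant (*sozoz*, *humetun*).
The final consonant of *juh* is /h/, which is voiceless, so the suffix is -ri, giving *juhri*.
The final consonant of *ahbez* is /z/, which is voiced, so the suffix is -so, giving *ahbezso*.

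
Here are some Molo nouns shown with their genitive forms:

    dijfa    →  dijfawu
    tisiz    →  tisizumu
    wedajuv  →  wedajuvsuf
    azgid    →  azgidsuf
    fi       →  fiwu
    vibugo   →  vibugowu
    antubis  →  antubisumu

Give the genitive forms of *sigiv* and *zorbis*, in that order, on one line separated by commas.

sigivsuf, zorbisumu

Looking at the final sound of each stem: -umu when the stem ends in a sibilant (*tisiz*, *antubis*); -suf when the stem ends in a non-sibilant consonant (*wedajuv*, *azgid*); -wu when the stem ends in a vowel (*dijfa*, *fi*, *vibugo*).
Since the final sound of *sigiv* is /v/ (a non-sibilant consonant), it takes -suf, giving *sigivsuf*.
The final sound of *zorbis* is /s/, which is a sibilant, so the suffix is -umu, giving *zorbisumu*.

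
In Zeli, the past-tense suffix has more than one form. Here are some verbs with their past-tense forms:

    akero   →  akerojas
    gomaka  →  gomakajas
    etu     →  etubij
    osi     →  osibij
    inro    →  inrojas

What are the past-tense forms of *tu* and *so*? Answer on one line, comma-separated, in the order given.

tubij, sojas

The alternation tracks the last vowel of the stem — -bij when the last vowel of the stem is a high vowel (*etu*, *osi*); -jas when the last vowel of the stem is a non-high vowel (*akero*, *gomaka*, *inro*).
The last vowel of *tu* is /u/, which is a high vowel, so the suffix is -bij, giving *tubij*.
The last vowel of *so* is /o/, which is a non-high vowel, so the suffix is -jas, giving *sojas*.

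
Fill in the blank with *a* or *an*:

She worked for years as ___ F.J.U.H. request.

an

The indefinite article is chosen by the initial *sound* of the following word, not its spelling.
The initialism *F.J.U.H.* is read letter by letter; the first letter, F, is pronounced /ɛf/, which begins with a vowel sound.
So the article is *an*: She worked for years as an F.J.U.H. request.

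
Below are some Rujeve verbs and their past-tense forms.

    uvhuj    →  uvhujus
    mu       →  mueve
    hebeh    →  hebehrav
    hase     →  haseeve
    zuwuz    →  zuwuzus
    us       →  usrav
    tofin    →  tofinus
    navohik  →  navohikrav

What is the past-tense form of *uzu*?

The pattern is voicing of the final sound: -rav when the stem ends in a voiceless consonant (*hebeh*, *us*, *navohik*); -us when the stem ends in a voiced consonant (*uvhuj*, *zuwuz*, *tofin*); -eve when the stem ends in a vowel (*mu*, *hase*).
*uzu* — final sound /u/ (a vowel) → -eve → *uzueve*.

uzueve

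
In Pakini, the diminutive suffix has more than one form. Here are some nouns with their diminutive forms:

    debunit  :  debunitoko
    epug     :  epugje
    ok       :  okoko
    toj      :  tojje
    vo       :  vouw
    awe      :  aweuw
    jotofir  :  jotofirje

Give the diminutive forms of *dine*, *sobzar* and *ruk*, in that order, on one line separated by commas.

dineuw, sobzarje, rukoko

The alternation tracks the final sound of the stem — -oko when the stem ends in a voiceless consonant (*debunit*, *ok*); -je when the stem ends in a voiced consonant (*epug*, *toj*, *jotofir*); -uw when the stem ends in a vowel (*vo*, *awe*).
*dine*: final sound = /e/, a vowel → -uw → *dineuw*.
*sobzar* — final sound /r/ (a voiced consonant) → -je → *sobzarje*.
*ruk*: final sound = /k/, a voiceless consonant → -oko → *rukoko*.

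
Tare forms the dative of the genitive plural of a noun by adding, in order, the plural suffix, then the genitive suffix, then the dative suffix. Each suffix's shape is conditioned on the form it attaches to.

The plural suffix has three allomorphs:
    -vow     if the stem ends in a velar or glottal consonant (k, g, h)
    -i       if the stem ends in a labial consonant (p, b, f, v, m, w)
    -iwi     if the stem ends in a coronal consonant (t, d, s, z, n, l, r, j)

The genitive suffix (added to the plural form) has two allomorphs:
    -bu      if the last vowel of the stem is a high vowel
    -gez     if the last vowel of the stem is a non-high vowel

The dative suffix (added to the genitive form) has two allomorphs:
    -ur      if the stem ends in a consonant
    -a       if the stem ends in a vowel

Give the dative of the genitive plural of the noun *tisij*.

tisijiwibua

Since the final consonant of *tisij* is /j/ (coronal), it takes -iwi, giving *tisijiwi*.
The last vowel of the plural form *tisijiwi* is /i/, which is a high vowel, so the genitive suffix is -bu, giving *tisijiwibu*.
The genitive form *tisijiwibu*: final sound = /u/, a vowel → -a → *tisijiwibua*.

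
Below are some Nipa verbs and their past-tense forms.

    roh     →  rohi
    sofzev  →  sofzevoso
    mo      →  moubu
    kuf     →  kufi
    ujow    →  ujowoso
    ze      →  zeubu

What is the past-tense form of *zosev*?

zosevoso

The alternation tracks the final sound of the stem — -i when the stem ends in a voiceless consonant (*roh*, *kuf*); -oso when the stem ends in a voiced consonant (*sofzev*, *ujow*); -ubu when the stem ends in a vowel (*mo*, *ze*).
*zosev* — final sound /v/ (a voiced consonant) → -oso → *zosevoso*.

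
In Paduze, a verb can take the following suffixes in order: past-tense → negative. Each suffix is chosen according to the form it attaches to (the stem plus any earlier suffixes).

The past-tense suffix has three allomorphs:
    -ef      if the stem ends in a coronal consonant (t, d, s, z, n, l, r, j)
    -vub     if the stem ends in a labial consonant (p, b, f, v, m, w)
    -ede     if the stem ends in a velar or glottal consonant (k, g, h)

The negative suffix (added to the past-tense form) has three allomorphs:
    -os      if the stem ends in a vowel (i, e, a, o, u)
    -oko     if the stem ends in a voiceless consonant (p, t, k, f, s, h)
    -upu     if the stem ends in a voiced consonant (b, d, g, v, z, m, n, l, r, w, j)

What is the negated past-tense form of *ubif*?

*ubif* — final consonant /f/ (labial) → -vub → *ubifvub*.
Since the final sound of the past-tense form *ubifvub* is /b/ (a voiced consonant), it takes -upu, giving *ubifvubupu*.

ubifvubupu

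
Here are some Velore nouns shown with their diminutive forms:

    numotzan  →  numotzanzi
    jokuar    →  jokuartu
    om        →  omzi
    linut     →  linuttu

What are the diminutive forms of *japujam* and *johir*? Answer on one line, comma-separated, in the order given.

japujamzi, johirtu

The alternation tracks the final consonant of the stem — -zi when the stem ends in a nasal (*numotzan*, *om*); -tu when the stem ends in a non-nasal consonant (*jokuar*, *linut*).
*japujam*: final consonant = /m/, a nasal → -zi → *japujamzi*.
The final consonant of *johir* is /r/, which is non-nasal, so the suffix is -tu, giving *johirtu*.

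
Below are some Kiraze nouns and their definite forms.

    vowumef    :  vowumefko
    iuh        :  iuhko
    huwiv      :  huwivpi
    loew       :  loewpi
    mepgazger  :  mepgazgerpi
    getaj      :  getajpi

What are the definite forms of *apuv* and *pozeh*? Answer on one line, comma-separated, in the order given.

The pattern is voicing of the final consonant: -ko when the stem ends in a voiceless consonant (*vowumef*, *iuh*); -pi when the stem ends in a voiced consonant (*huwiv*, *loew*, *mepgazger*, *getaj*).
The final consonant of *apuv* is /v/, which is voiced, so the suffix is -pi, giving *apuvpi*.
Since the final consonant of *pozeh* is /h/ (voiceless), it takes -ko, giving *pozehko*.

apuvpi, pozehko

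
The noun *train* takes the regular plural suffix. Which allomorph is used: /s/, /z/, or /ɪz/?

The stem *train* ends in a voiced non-sibilant sound.
The plural suffix surfaces as /ɪz/ after sibilants, /s/ after other voiceless consonants, and /z/ after other voiced sounds.
So the plural -s on *train* is pronounced /z/.

/z/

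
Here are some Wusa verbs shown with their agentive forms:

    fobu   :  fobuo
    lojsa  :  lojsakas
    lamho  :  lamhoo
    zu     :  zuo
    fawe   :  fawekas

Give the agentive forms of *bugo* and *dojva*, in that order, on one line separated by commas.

bugoo, dojvakas

The alternation tracks the last vowel of the stem — -o when the last vowel of the stem is a rounded vowel (*fobu*, *lamho*, *zu*); -kas when the last vowel of the stem is an unrounded vowel (*lojsa*, *fawe*).
The last vowel of *bugo* is /o/, which is a rounded vowel, so the suffix is -o, giving *bugoo*.
*dojva* — last vowel /a/ (an unrounded vowel) → -kas → *dojvakas*.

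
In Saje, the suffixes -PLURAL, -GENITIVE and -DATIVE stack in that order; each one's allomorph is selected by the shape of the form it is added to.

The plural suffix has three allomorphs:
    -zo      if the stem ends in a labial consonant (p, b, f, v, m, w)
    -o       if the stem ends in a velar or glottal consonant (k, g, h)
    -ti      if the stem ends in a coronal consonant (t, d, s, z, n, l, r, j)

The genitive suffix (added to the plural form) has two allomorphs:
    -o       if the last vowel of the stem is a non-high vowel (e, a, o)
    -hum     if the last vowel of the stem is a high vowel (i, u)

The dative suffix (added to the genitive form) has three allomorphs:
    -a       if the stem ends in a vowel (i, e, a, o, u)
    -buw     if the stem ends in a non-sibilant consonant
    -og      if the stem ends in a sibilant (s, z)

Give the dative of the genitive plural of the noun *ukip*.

Since the final consonant of *ukip* is /p/ (labial), it takes -zo, giving *ukipzo*.
The last vowel of the plural form *ukipzo* is /o/, which is a non-high vowel, so the genitive suffix is -o, giving *ukipzoo*.
The genitive form *ukipzoo*: final sound = /o/, a vowel → -a → *ukipzooa*.

ukipzooa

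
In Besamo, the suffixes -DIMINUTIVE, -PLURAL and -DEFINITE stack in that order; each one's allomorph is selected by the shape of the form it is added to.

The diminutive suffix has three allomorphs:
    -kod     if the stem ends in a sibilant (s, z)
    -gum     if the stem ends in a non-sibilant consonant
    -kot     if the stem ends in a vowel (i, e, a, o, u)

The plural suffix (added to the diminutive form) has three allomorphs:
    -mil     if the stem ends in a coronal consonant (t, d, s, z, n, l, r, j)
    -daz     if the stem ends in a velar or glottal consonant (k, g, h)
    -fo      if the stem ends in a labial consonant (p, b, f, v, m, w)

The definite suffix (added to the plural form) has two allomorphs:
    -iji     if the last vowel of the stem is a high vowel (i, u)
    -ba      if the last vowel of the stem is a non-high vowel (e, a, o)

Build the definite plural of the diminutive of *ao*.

aokotmiliji

*ao* — final sound /o/ (a vowel) → -kot → *aokot*.
The diminutive form *aokot* — final consonant /t/ (coronal) → -mil → *aokotmil*.
The last vowel of the plural form *aokotmil* is /i/, which is a high vowel, so the definite suffix is -iji, giving *aokotmiliji*.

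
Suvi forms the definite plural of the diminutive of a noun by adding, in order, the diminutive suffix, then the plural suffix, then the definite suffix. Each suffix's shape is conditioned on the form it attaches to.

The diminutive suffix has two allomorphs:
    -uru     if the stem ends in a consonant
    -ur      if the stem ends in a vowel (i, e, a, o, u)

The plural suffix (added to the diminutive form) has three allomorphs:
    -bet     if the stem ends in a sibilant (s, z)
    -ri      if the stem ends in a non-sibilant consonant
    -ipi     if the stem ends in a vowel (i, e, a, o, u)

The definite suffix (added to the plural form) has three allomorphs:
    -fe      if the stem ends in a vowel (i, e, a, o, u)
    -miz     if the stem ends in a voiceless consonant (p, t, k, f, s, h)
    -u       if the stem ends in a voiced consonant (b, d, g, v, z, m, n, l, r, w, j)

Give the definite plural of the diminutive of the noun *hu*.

huurrife

*hu* — final sound /u/ (a vowel) → -ur → *huur*.
The diminutive form *huur* — final sound /r/ (a non-sibilant consonant) → -ri → *huurri*.
Since the final sound of the plural form *huurri* is /i/ (a vowel), it takes -fe, giving *huurrife*.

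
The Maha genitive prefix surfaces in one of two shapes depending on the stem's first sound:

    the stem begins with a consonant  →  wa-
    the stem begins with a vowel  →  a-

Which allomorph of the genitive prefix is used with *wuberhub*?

The first sound of *wuberhub* is /w/, which is a consonant, so the prefix is wa-.

wa-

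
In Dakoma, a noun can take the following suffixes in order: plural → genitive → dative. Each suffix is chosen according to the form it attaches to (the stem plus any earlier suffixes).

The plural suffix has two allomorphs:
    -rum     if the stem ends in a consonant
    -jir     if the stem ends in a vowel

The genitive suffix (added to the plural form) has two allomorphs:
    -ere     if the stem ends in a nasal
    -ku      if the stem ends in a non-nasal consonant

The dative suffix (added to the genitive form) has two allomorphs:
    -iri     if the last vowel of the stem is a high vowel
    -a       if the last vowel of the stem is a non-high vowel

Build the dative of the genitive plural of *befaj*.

*befaj* — final sound /j/ (a consonant) → -rum → *befajrum*.
The final consonant of the plural form *befajrum* is /m/, which is a nasal, so the genitive suffix is -ere, giving *befajrumere*.
Since the last vowel of the genitive form *befajrumere* is /e/ (a non-high vowel), it takes -a, giving *befajrumerea*.

befajrumerea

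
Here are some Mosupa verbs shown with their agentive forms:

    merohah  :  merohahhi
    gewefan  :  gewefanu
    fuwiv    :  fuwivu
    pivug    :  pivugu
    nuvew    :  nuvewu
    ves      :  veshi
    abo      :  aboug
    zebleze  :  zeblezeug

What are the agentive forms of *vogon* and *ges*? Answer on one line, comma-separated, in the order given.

Looking at the final sound of each stem: -hi when the stem ends in a voiceless consonant (*merohah*, *ves*); -u when the stem ends in a voiced consonant (*gewefan*, *fuwiv*, *pivug*, *nuvew*); -ug when the stem ends in a vowel (*abo*, *zebleze*).
The final sound of *vogon* is /n/, which is a voiced consonant, so the suffix is -u, giving *vogonu*.
*ges* — final sound /s/ (a voiceless consonant) → -hi → *geshi*.

vogonu, geshi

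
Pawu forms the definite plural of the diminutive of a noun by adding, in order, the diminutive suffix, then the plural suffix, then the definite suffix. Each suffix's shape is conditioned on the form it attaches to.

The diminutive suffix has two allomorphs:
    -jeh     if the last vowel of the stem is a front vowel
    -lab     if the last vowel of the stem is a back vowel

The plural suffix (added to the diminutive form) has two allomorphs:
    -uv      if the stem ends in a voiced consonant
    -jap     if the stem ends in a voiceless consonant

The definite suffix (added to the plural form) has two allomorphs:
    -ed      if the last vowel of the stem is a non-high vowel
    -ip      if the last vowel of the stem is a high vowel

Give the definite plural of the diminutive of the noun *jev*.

jevjehjaped

*jev*: last vowel = /e/, a front vowel → -jeh → *jevjeh*.
The final consonant of the diminutive form *jevjeh* is /h/, which is voiceless, so the plural suffix is -jap, giving *jevjehjap*.
The plural form *jevjehjap* — last vowel /a/ (a non-high vowel) → -ed → *jevjehjaped*.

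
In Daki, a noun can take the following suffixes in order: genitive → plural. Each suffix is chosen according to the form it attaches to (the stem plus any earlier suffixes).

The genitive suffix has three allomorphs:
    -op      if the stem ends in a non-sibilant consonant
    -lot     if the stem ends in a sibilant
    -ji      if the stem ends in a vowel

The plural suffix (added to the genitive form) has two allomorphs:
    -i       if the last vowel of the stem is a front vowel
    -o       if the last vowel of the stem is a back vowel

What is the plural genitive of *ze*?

*ze* — final sound /e/ (a vowel) → -ji → *zeji*.
The genitive form *zeji* — last vowel /i/ (a front vowel) → -i → *zejii*.

zejii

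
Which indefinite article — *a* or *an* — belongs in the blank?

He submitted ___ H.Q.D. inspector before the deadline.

an

The indefinite article is chosen by the initial *sound* of the following word, not its spelling.
The initialism *H.Q.D.* is read letter by letter; the first letter, H, is pronounced /eɪtʃ/, which begins with a vowel sound.
So the article is *an*: He submitted an H.Q.D. inspector before the deadline.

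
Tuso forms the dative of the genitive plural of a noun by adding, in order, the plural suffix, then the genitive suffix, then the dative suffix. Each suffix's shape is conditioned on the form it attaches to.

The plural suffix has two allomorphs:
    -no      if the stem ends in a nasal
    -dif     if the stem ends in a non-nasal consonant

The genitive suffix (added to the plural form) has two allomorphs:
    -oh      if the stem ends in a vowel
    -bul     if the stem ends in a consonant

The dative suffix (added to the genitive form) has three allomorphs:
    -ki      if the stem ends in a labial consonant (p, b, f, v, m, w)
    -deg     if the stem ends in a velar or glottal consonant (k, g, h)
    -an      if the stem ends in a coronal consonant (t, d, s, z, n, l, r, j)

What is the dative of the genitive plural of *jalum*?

jalumnoohdeg

Since the final consonant of *jalum* is /m/ (a nasal), it takes -no, giving *jalumno*.
The plural form *jalumno* — final sound /o/ (a vowel) → -oh → *jalumnooh*.
Since the final consonant of the genitive form *jalumnooh* is /h/ (velar/glottal), it takes -deg, giving *jalumnoohdeg*.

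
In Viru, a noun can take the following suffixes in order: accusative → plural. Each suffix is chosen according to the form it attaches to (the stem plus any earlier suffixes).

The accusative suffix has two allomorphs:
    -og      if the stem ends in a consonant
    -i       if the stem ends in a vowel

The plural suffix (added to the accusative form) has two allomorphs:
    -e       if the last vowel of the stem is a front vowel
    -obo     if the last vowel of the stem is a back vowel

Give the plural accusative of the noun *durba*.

durbaie

Since the final sound of *durba* is /a/ (a vowel), it takes -i, giving *durbai*.
The accusative form *durbai*: last vowel = /i/, a front vowel → -e → *durbaie*.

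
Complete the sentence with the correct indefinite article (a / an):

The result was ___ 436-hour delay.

The indefinite article is chosen by the initial *sound* of the following word, not its spelling.
The number *436* is spoken "four hundred …", beginning with /fɔr/ — a consonant sound.
So the article is *a*: The result was a 436-hour delay.

a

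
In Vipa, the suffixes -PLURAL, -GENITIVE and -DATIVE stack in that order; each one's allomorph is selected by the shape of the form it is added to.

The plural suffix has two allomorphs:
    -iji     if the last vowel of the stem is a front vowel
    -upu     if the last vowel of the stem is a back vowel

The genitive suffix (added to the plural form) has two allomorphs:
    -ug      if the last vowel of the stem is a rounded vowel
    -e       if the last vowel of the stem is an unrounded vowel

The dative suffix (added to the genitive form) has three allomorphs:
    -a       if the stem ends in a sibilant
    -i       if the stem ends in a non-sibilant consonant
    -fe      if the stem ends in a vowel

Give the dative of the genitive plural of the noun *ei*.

eiijiefe

*ei* — last vowel /i/ (a front vowel) → -iji → *eiiji*.
The last vowel of the plural form *eiiji* is /i/, which is an unrounded vowel, so the genitive suffix is -e, giving *eiijie*.
The genitive form *eiijie* — final sound /e/ (a vowel) → -fe → *eiijiefe*.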